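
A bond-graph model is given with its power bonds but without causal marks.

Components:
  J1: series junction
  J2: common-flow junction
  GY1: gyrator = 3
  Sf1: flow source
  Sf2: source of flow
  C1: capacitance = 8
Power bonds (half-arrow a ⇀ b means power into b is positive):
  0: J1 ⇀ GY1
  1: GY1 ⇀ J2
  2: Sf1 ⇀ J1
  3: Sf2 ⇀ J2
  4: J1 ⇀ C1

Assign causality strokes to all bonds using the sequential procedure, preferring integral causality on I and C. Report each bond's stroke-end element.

β2 |Sf1  (Sf1 fixes flow; stroke at Sf1)
β3 |Sf2  (Sf2: flow source, stroke at near end)
β0 |J1  (J1: bond 2 brought flow, rest push out)
β4 |J1  (1-jn J1 has f-setter on 2)
β1 |J2  (J2: bond 3 brought flow, rest push out)

bond 0 stroke at J1
bond 1 stroke at J2
bond 2 stroke at Sf1
bond 3 stroke at Sf2
bond 4 stroke at J1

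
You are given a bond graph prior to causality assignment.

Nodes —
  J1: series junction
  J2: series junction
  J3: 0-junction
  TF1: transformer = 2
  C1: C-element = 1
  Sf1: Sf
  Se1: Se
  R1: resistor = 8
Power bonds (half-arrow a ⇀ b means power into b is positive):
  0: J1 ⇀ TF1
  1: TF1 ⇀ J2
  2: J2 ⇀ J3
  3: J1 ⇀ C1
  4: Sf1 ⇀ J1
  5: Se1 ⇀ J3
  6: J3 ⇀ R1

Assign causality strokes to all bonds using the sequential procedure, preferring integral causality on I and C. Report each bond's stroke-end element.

bond 4 →Sf1  (Sf1 (Sf) sets flow on bond)
bond 5 →J3  (Se1 fixes effort; stroke away)
bond 0 →J1  (common-f at J1 fixed by 4)
bond 3 →J1  (common-f at J1 fixed by 4)
bond 2 →J2  (J3: bond 5 brought effort, rest push out)
bond 6 →R1  (J3: bond 5 brought effort, rest push out)
bond 1 →TF1  (TF1 one-in-one-out from 0)

β0 stroke at J1
β1 stroke at TF1
β2 stroke at J2
β3 stroke at J1
β4 stroke at Sf1
β5 stroke at J3
β6 stroke at R1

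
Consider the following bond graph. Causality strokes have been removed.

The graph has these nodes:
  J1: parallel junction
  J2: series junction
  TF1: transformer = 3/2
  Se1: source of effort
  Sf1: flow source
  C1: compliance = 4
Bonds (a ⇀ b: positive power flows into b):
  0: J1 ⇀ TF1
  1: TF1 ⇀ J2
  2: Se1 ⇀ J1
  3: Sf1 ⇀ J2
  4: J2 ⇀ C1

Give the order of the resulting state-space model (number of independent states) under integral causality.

1  (C1 all integral)

#2 →J1  (Se1 fixes effort; stroke away)
#3 →Sf1  (Sf1 fixes flow; stroke at Sf1)
#0 →TF1  (J1 effort already set via bond 2)
#1 →J2  (1-jn J2 has f-setter on 3)
#4 →J2  (1-jn J2 has f-setter on 3)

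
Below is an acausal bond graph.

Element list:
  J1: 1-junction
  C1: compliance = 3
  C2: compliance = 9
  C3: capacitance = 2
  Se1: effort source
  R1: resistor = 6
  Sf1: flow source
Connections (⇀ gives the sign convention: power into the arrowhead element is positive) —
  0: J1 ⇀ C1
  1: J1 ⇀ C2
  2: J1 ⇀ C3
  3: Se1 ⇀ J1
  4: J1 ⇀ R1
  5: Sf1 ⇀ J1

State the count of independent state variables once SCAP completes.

3  (C1, C2, C3 all integral)

bond 3 stroke→J1  (Se1 fixes effort; stroke away)
bond 5 stroke→Sf1  (Sf1 fixes flow; stroke at Sf1)
bond 0 stroke→J1  (J1: bond 5 brought flow, rest push out)
bond 1 stroke→J1  (J1 flow already set via bond 5)
bond 2 stroke→J1  (J1: bond 5 brought flow, rest push out)
bond 4 stroke→J1  (J1: bond 5 brought flow, rest push out)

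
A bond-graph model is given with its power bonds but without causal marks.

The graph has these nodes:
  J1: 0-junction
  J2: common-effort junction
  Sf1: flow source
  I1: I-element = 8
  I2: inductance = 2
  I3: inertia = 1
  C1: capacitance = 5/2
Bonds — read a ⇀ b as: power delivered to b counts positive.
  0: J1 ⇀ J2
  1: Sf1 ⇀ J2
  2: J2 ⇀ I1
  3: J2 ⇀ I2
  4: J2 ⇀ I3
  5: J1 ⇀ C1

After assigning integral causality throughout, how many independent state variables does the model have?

#1 →Sf1  (Sf1: flow source, stroke at near end)
#2 →I1  (I1 integral (f out))
#3 →I2  (prefer integral on I2)
#4 →I3  (I3 integral (f out))
#0 →J2  (J2 needs exactly one e-in)
#5 →J1  (closing 0-jn rule on J1)

4  (C1, I1, I2, I3 all integral)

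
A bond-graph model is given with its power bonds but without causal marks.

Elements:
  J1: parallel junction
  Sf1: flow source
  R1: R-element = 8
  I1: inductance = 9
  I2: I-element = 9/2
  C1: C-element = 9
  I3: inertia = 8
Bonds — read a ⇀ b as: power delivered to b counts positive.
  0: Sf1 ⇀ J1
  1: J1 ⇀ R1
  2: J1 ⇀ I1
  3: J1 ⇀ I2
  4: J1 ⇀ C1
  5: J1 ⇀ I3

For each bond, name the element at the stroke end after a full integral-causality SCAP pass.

b0 |Sf1  (Sf1: flow source, stroke at near end)
b2 |I1  (I1 outputs flow p/I1)
b3 |I2  (I2: I, integral causality)
b4 |J1  (C1 outputs effort q/C1)
b1 |R1  (J1 effort already set via bond 4)
b5 |I3  (common-e at J1 fixed by 4)

b0 |Sf1
b1 |R1
b2 |I1
b3 |I2
b4 |J1
b5 |I3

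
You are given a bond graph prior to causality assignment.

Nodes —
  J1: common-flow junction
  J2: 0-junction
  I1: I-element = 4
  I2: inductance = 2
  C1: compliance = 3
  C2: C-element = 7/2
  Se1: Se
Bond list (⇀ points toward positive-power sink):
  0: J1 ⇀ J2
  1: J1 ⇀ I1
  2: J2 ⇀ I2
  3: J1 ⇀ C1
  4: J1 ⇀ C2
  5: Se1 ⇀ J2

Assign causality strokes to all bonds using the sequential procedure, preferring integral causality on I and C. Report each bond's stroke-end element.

β5 stroke→J2  (Se1: effort source, stroke at far end)
β0 stroke→J1  (J2 effort already set via bond 5)
β2 stroke→I2  (J2: bond 5 brought effort, rest push out)
β1 stroke→I1  (I1 outputs flow p/I1)
β3 stroke→J1  (J1 flow already set via bond 1)
β4 stroke→J1  (J1 flow already set via bond 1)

β0 stroke at J1
β1 stroke at I1
β2 stroke at I2
β3 stroke at J1
β4 stroke at J1
β5 stroke at J2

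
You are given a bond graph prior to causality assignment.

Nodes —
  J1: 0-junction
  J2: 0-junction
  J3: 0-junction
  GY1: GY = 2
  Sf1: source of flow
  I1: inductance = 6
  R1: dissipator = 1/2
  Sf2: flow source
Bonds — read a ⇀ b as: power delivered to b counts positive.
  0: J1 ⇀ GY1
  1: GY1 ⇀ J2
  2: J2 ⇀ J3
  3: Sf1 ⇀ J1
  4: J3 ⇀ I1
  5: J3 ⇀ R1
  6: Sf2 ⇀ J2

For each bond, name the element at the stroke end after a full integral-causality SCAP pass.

bond 0 |J1
bond 1 |J2
bond 2 |J3
bond 3 |Sf1
bond 4 |I1
bond 5 |R1
bond 6 |Sf2

b3 stroke→Sf1  (source Sf1 imposes f)
b6 stroke→Sf2  (Sf2 fixes flow; stroke at Sf2)
b0 stroke→J1  (J1 needs exactly one e-in)
b1 stroke→J2  (through GY1, causality inverts; strokes same side of GY1)
b2 stroke→J3  (0-jn J2 has e-setter on 1)
b4 stroke→I1  (common-e at J3 fixed by 2)
b5 stroke→R1  (J3 effort already set via bond 2)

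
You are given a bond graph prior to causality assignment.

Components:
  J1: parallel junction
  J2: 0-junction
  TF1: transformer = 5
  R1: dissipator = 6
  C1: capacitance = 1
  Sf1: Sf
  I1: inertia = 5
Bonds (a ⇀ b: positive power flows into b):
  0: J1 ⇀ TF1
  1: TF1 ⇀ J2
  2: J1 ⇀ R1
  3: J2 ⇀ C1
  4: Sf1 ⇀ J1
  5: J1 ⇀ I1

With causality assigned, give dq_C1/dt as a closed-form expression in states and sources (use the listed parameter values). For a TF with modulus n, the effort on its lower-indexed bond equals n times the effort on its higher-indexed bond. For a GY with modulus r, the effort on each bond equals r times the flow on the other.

#4 stroke→Sf1  (source Sf1 imposes f)
#3 stroke→J2  (prefer integral on C1)
#1 stroke→TF1  (J2 effort already set via bond 3)
#0 stroke→J1  (through TF1, causality passes straight; one stroke at TF1)
#2 stroke→R1  (J1 effort already set via bond 0)
#5 stroke→I1  (common-e at J1 fixed by 0)

dq_C1/dt = 5*F_Sf1 - p_I1 - 25*q_C1/6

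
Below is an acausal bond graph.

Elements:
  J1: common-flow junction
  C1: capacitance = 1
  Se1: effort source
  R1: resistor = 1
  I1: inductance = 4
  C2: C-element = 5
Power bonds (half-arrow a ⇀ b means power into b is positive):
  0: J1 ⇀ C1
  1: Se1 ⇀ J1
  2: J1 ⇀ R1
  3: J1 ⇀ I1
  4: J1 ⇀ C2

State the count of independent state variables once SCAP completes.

3  (C1, C2, I1 all integral)

#1 |J1  (Se1: effort source, stroke at far end)
#0 |J1  (C1 outputs effort q/C1)
#3 |I1  (I1 integral (f out))
#2 |J1  (J1 flow already set via bond 3)
#4 |J1  (1-jn J1 has f-setter on 3)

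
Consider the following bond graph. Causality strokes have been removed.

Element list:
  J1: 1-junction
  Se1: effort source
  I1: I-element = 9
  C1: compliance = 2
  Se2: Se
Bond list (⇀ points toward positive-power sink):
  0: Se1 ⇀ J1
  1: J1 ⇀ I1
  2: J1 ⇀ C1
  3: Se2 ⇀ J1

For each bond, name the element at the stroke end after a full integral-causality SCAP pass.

bond 0 stroke→J1  (source Se1 imposes e)
bond 3 stroke→J1  (Se2 (Se) sets effort on bond)
bond 1 stroke→I1  (I1 integral (f out))
bond 2 stroke→J1  (1-jn J1 has f-setter on 1)

bond 0 |J1
bond 1 |I1
bond 2 |J1
bond 3 |J1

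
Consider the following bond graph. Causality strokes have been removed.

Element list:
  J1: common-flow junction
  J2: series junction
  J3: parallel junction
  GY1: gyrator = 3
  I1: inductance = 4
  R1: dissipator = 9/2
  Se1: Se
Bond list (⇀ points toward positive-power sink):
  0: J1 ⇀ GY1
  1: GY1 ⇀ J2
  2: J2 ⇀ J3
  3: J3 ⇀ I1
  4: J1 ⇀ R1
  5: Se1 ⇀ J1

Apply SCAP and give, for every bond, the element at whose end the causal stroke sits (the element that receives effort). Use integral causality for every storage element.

b0 →J1
b1 →J2
b2 →J3
b3 →I1
b4 →R1
b5 →J1

#5 |J1  (Se1: effort source, stroke at far end)
#3 |I1  (prefer integral on I1)
#2 |J3  (J3: last free bond brings effort in)
#1 |J2  (J2 flow already set via bond 2)
#0 |J1  (GY GY1: same side as bond 1)
#4 |R1  (J1 needs exactly one f-in)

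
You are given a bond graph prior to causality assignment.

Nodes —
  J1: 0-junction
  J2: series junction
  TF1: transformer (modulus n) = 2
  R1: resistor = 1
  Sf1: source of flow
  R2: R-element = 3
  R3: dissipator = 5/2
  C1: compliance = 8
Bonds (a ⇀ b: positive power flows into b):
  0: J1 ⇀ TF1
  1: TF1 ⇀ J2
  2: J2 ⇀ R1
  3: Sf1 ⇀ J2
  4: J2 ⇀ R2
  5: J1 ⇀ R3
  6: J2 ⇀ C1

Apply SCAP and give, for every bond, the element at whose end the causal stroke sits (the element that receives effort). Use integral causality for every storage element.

bond 0 |TF1
bond 1 |J2
bond 2 |J2
bond 3 |Sf1
bond 4 |J2
bond 5 |J1
bond 6 |J2

b3 |Sf1  (source Sf1 imposes f)
b1 |J2  (J2 flow already set via bond 3)
b2 |J2  (1-jn J2 has f-setter on 3)
b4 |J2  (J2 flow already set via bond 3)
b6 |J2  (J2: bond 3 brought flow, rest push out)
b0 |TF1  (TF1: transformer flips bond 1)
b5 |J1  (J1 needs exactly one e-in)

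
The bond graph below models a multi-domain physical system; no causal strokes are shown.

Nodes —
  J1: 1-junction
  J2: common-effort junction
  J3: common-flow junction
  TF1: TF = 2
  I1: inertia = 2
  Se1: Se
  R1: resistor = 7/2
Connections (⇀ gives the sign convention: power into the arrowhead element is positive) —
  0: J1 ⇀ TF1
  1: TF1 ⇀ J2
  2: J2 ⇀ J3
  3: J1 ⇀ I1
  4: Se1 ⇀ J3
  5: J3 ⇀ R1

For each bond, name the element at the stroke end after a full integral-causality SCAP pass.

β0 →J1
β1 →TF1
β2 →J2
β3 →I1
β4 →J3
β5 →J3

bond 4 →J3  (Se1 (Se) sets effort on bond)
bond 3 →I1  (I1: I, integral causality)
bond 0 →J1  (J1: bond 3 brought flow, rest push out)
bond 1 →TF1  (TF1: transformer flips bond 0)
bond 2 →J2  (J2: last free bond brings effort in)
bond 5 →J3  (J3 flow already set via bond 2)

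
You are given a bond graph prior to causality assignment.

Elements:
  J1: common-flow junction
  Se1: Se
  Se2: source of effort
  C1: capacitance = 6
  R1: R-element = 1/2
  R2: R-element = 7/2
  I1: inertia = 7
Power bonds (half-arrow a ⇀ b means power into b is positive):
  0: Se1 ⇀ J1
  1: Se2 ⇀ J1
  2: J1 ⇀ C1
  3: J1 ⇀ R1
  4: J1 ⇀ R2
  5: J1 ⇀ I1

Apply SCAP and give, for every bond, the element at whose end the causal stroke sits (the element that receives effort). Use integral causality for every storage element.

b0 stroke at J1  (source Se1 imposes e)
b1 stroke at J1  (Se2: effort source, stroke at far end)
b2 stroke at J1  (prefer integral on C1)
b5 stroke at I1  (I1: I, integral causality)
b3 stroke at J1  (J1: bond 5 brought flow, rest push out)
b4 stroke at J1  (J1: bond 5 brought flow, rest push out)

b0 stroke at J1
b1 stroke at J1
b2 stroke at J1
b3 stroke at J1
b4 stroke at J1
b5 stroke at I1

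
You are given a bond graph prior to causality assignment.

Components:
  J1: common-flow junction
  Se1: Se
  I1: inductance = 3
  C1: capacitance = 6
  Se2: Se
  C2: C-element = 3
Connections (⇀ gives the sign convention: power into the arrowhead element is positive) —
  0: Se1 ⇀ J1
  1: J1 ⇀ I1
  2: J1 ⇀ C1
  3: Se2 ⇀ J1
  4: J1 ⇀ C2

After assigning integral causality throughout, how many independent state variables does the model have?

3  (C1, C2, I1 all integral)

bond 0 stroke→J1  (Se1: effort source, stroke at far end)
bond 3 stroke→J1  (Se2: effort source, stroke at far end)
bond 1 stroke→I1  (I1 integral (f out))
bond 2 stroke→J1  (J1: bond 1 brought flow, rest push out)
bond 4 stroke→J1  (1-jn J1 has f-setter on 1)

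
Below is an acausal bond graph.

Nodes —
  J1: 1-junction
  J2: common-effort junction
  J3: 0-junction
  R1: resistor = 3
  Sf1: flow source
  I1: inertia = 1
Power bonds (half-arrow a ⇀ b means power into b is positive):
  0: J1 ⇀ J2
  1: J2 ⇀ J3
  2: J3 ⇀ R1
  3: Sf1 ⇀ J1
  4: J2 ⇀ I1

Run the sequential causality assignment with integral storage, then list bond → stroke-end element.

#3 →Sf1  (Sf1 fixes flow; stroke at Sf1)
#0 →J1  (common-f at J1 fixed by 3)
#4 →I1  (I1 outputs flow p/I1)
#1 →J2  (closing 0-jn rule on J2)
#2 →J3  (only one effort-in slot at J3)

b0 →J1
b1 →J2
b2 →J3
b3 →Sf1
b4 →I1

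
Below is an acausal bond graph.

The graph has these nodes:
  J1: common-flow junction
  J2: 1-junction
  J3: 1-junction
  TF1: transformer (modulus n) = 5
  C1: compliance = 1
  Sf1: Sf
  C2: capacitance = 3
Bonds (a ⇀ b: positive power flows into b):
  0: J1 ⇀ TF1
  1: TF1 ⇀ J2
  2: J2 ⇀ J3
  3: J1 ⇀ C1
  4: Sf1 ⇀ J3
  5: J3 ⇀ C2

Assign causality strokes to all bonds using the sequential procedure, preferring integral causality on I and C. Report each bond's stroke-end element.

b0 stroke at TF1
b1 stroke at J2
b2 stroke at J3
b3 stroke at J1
b4 stroke at Sf1
b5 stroke at J3

#4 stroke→Sf1  (Sf1: flow source, stroke at near end)
#2 stroke→J3  (common-f at J3 fixed by 4)
#5 stroke→J3  (J3 flow already set via bond 4)
#1 stroke→J2  (common-f at J2 fixed by 2)
#0 stroke→TF1  (TF1 one-in-one-out from 1)
#3 stroke→J1  (J1 flow already set via bond 0)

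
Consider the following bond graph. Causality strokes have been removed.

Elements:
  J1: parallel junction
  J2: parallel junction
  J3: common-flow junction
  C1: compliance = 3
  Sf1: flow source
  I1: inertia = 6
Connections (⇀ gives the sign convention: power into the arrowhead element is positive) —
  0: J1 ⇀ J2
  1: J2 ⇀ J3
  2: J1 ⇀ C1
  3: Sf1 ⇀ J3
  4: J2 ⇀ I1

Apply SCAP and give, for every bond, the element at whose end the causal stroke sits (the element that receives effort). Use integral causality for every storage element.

bond 3 stroke→Sf1  (Sf1 (Sf) sets flow on bond)
bond 1 stroke→J3  (common-f at J3 fixed by 3)
bond 2 stroke→J1  (C1: C, integral causality)
bond 0 stroke→J2  (common-e at J1 fixed by 2)
bond 4 stroke→I1  (common-e at J2 fixed by 0)

β0 |J2
β1 |J3
β2 |J1
β3 |Sf1
β4 |I1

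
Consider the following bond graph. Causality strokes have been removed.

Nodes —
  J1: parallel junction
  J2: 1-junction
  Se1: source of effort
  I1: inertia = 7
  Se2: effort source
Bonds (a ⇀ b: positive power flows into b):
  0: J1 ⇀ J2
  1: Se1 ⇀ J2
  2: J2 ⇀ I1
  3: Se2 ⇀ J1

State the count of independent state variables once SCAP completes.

#1 stroke at J2  (Se1 (Se) sets effort on bond)
#3 stroke at J1  (source Se2 imposes e)
#0 stroke at J2  (0-jn J1 has e-setter on 3)
#2 stroke at I1  (closing 1-jn rule on J2)

1  (I1 all integral)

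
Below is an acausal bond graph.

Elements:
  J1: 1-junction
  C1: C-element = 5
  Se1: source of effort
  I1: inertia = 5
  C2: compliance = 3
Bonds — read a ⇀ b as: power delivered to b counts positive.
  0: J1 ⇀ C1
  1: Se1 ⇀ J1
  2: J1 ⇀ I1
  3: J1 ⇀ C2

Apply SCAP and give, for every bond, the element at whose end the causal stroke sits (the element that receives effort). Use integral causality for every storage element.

β0 stroke→J1
β1 stroke→J1
β2 stroke→I1
β3 stroke→J1

bond 1 stroke at J1  (Se1: effort source, stroke at far end)
bond 0 stroke at J1  (C1: C, integral causality)
bond 2 stroke at I1  (I1 integral (f out))
bond 3 stroke at J1  (1-jn J1 has f-setter on 2)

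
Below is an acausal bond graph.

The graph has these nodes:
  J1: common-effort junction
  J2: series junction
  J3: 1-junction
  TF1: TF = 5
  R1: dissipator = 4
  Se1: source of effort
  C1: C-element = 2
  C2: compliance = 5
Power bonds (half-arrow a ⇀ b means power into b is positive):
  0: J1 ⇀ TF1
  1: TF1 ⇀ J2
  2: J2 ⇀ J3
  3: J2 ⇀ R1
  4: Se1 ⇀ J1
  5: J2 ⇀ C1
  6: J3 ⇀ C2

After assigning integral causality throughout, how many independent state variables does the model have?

bond 4 |J1  (Se1 (Se) sets effort on bond)
bond 0 |TF1  (J1: bond 4 brought effort, rest push out)
bond 1 |J2  (through TF1, causality passes straight; one stroke at TF1)
bond 5 |J2  (C1 outputs effort q/C1)
bond 6 |J3  (C2: C, integral causality)
bond 2 |J2  (J3 needs exactly one f-in)
bond 3 |R1  (only one flow-in slot at J2)

2  (C1, C2 all integral)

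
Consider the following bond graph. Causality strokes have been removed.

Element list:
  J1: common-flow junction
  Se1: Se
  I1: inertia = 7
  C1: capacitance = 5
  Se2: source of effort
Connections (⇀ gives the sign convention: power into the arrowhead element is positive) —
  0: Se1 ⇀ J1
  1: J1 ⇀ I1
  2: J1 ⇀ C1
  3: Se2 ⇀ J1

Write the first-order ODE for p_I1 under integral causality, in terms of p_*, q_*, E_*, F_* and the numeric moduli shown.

dp_I1/dt = E_Se1 + E_Se2 - q_C1/5

b0 stroke→J1  (Se1: effort source, stroke at far end)
b3 stroke→J1  (Se2 fixes effort; stroke away)
b1 stroke→I1  (I1 outputs flow p/I1)
b2 stroke→J1  (1-jn J1 has f-setter on 1)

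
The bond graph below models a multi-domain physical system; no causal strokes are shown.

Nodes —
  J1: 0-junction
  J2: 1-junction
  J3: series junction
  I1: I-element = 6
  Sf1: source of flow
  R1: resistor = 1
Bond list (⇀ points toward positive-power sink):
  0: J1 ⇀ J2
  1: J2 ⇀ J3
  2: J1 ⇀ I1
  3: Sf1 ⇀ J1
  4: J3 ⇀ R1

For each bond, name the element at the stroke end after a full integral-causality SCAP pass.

#0 stroke at J1
#1 stroke at J2
#2 stroke at I1
#3 stroke at Sf1
#4 stroke at J3

b3 |Sf1  (Sf1 (Sf) sets flow on bond)
b2 |I1  (I1 integral (f out))
b0 |J1  (only one effort-in slot at J1)
b1 |J2  (J2 flow already set via bond 0)
b4 |J3  (J3 flow already set via bond 1)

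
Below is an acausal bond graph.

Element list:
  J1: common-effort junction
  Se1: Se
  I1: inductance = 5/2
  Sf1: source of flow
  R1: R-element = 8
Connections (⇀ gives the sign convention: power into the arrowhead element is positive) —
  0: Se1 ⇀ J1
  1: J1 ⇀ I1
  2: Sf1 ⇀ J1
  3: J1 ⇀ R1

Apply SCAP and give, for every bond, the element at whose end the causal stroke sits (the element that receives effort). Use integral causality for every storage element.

β0 stroke at J1  (Se1: effort source, stroke at far end)
β2 stroke at Sf1  (Sf1 fixes flow; stroke at Sf1)
β1 stroke at I1  (common-e at J1 fixed by 0)
β3 stroke at R1  (common-e at J1 fixed by 0)

#0 stroke at J1
#1 stroke at I1
#2 stroke at Sf1
#3 stroke at R1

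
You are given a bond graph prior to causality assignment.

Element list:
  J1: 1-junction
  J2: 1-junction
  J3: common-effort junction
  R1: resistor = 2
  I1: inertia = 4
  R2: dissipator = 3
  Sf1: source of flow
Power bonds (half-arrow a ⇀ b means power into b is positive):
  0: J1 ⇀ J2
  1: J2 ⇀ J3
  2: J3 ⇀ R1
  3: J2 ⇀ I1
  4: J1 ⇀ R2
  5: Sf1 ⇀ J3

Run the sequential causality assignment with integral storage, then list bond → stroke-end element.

b0 stroke→J2
b1 stroke→J2
b2 stroke→J3
b3 stroke→I1
b4 stroke→J1
b5 stroke→Sf1

bond 5 |Sf1  (source Sf1 imposes f)
bond 3 |I1  (I1 outputs flow p/I1)
bond 0 |J2  (common-f at J2 fixed by 3)
bond 1 |J2  (J2 flow already set via bond 3)
bond 2 |J3  (closing 0-jn rule on J3)
bond 4 |J1  (1-jn J1 has f-setter on 0)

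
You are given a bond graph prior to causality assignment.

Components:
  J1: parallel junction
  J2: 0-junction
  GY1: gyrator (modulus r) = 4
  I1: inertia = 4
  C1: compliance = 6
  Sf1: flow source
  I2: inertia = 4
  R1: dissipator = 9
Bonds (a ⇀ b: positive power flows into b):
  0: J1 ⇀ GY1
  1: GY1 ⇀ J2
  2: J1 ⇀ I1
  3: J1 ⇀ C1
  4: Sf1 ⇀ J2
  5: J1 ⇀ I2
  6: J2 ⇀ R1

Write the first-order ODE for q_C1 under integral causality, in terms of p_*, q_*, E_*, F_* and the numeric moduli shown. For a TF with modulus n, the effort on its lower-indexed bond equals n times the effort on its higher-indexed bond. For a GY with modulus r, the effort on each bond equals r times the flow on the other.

β4 |Sf1  (Sf1 fixes flow; stroke at Sf1)
β2 |I1  (prefer integral on I1)
β3 |J1  (C1 outputs effort q/C1)
β0 |GY1  (J1 effort already set via bond 3)
β5 |I2  (J1 effort already set via bond 3)
β1 |GY1  (GY1 both-in/both-out from 0)
β6 |J2  (J2 needs exactly one e-in)

dq_C1/dt = -9*F_Sf1/4 - p_I1/4 - p_I2/4 - 3*q_C1/32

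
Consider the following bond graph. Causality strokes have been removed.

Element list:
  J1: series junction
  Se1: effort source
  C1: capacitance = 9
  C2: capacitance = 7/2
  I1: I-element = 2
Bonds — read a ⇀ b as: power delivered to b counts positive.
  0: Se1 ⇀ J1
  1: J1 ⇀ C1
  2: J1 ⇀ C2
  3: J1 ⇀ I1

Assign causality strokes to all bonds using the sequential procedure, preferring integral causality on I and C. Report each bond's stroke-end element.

β0 →J1  (Se1: effort source, stroke at far end)
β1 →J1  (prefer integral on C1)
β2 →J1  (C2: C, integral causality)
β3 →I1  (only one flow-in slot at J1)

β0 stroke→J1
β1 stroke→J1
β2 stroke→J1
β3 stroke→I1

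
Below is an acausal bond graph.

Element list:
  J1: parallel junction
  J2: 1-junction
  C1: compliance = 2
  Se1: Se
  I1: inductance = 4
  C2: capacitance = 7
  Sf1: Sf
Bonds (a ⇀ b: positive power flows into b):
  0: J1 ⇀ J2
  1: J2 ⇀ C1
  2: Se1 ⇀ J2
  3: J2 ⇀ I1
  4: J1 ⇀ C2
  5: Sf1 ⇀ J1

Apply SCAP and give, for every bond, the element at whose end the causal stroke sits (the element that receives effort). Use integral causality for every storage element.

#2 →J2  (Se1 (Se) sets effort on bond)
#5 →Sf1  (Sf1: flow source, stroke at near end)
#1 →J2  (C1 integral (e out))
#3 →I1  (prefer integral on I1)
#0 →J2  (common-f at J2 fixed by 3)
#4 →J1  (J1 needs exactly one e-in)

b0 stroke→J2
b1 stroke→J2
b2 stroke→J2
b3 stroke→I1
b4 stroke→J1
b5 stroke→Sf1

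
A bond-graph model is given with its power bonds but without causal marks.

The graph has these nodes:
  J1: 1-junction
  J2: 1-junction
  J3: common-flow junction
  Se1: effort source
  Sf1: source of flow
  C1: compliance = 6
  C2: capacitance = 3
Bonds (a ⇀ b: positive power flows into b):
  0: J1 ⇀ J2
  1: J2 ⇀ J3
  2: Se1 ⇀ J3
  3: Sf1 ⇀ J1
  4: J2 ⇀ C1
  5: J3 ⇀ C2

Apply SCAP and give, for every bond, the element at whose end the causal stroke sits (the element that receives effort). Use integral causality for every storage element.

β2 →J3  (Se1: effort source, stroke at far end)
β3 →Sf1  (Sf1 (Sf) sets flow on bond)
β0 →J1  (1-jn J1 has f-setter on 3)
β1 →J2  (J2 flow already set via bond 0)
β4 →J2  (1-jn J2 has f-setter on 0)
β5 →J3  (J3: bond 1 brought flow, rest push out)

#0 stroke at J1
#1 stroke at J2
#2 stroke at J3
#3 stroke at Sf1
#4 stroke at J2
#5 stroke at J3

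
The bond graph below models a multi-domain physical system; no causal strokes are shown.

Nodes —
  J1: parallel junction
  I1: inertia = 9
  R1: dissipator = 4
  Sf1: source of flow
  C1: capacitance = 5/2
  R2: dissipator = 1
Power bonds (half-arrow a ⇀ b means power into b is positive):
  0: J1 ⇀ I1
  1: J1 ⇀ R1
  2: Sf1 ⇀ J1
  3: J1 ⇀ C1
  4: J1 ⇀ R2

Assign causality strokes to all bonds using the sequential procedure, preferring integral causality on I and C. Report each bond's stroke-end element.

#2 |Sf1  (Sf1: flow source, stroke at near end)
#0 |I1  (I1 integral (f out))
#3 |J1  (C1: C, integral causality)
#1 |R1  (J1 effort already set via bond 3)
#4 |R2  (common-e at J1 fixed by 3)

b0 stroke→I1
b1 stroke→R1
b2 stroke→Sf1
b3 stroke→J1
b4 stroke→R2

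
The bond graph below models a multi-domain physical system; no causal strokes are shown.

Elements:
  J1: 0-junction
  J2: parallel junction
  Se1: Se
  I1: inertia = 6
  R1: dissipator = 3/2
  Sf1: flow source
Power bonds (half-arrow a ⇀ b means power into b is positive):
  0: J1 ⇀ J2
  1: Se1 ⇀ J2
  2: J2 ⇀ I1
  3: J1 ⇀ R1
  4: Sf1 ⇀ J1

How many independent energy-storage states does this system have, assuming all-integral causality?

1  (I1 all integral)

β1 stroke→J2  (Se1: effort source, stroke at far end)
β4 stroke→Sf1  (Sf1: flow source, stroke at near end)
β0 stroke→J1  (J2: bond 1 brought effort, rest push out)
β2 stroke→I1  (J2: bond 1 brought effort, rest push out)
β3 stroke→R1  (0-jn J1 has e-setter on 0)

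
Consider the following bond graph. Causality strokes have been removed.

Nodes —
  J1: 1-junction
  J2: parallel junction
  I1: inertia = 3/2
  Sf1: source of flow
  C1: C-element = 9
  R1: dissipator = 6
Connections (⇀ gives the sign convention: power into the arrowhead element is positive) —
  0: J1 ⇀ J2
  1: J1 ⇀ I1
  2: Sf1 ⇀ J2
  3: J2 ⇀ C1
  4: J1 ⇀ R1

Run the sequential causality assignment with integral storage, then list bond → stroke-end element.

bond 2 stroke→Sf1  (Sf1 fixes flow; stroke at Sf1)
bond 1 stroke→I1  (prefer integral on I1)
bond 0 stroke→J1  (1-jn J1 has f-setter on 1)
bond 4 stroke→J1  (common-f at J1 fixed by 1)
bond 3 stroke→J2  (J2 needs exactly one e-in)

b0 |J1
b1 |I1
b2 |Sf1
b3 |J2
b4 |J1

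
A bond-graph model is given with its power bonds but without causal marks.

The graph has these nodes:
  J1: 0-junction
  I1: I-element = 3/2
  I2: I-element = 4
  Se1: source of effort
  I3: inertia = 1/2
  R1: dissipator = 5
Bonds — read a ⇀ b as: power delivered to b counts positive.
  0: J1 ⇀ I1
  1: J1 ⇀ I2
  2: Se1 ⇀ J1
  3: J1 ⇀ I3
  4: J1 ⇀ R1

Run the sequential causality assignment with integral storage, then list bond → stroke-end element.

bond 0 |I1
bond 1 |I2
bond 2 |J1
bond 3 |I3
bond 4 |R1

β2 |J1  (Se1 (Se) sets effort on bond)
β0 |I1  (J1: bond 2 brought effort, rest push out)
β1 |I2  (J1 effort already set via bond 2)
β3 |I3  (J1: bond 2 brought effort, rest push out)
β4 |R1  (0-jn J1 has e-setter on 2)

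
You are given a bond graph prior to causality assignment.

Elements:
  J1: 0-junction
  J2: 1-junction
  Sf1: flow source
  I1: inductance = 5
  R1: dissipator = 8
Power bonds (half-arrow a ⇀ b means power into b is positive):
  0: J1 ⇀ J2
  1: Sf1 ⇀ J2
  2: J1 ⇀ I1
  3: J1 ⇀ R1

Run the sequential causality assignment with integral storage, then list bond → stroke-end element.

b1 |Sf1  (Sf1 fixes flow; stroke at Sf1)
b0 |J2  (J2: bond 1 brought flow, rest push out)
b2 |I1  (prefer integral on I1)
b3 |J1  (closing 0-jn rule on J1)

b0 stroke→J2
b1 stroke→Sf1
b2 stroke→I1
b3 stroke→J1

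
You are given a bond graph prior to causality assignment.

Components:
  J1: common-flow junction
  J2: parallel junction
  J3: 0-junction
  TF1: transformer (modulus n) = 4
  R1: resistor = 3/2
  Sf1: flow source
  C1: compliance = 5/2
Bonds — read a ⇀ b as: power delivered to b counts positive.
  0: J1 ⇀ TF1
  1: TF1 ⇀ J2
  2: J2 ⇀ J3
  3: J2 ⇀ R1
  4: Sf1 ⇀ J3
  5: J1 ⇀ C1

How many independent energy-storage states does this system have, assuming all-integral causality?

1  (C1 all integral)

b4 stroke at Sf1  (Sf1 fixes flow; stroke at Sf1)
b2 stroke at J3  (J3: last free bond brings effort in)
b5 stroke at J1  (prefer integral on C1)
b0 stroke at TF1  (J1 needs exactly one f-in)
b1 stroke at J2  (TF1 one-in-one-out from 0)
b3 stroke at R1  (0-jn J2 has e-setter on 1)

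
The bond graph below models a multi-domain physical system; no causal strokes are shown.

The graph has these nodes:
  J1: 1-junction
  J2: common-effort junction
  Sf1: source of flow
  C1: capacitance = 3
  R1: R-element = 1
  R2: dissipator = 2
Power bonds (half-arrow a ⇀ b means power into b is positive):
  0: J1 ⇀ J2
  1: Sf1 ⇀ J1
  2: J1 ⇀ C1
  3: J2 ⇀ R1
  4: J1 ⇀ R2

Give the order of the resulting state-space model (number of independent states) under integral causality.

bond 1 →Sf1  (source Sf1 imposes f)
bond 0 →J1  (common-f at J1 fixed by 1)
bond 2 →J1  (J1: bond 1 brought flow, rest push out)
bond 4 →J1  (J1 flow already set via bond 1)
bond 3 →J2  (closing 0-jn rule on J2)

1  (C1 all integral)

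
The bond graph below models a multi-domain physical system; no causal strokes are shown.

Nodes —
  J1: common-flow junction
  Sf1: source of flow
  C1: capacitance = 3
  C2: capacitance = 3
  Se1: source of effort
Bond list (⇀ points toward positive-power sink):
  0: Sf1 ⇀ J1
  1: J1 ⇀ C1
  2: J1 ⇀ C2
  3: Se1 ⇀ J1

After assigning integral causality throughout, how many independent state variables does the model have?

b0 stroke at Sf1  (Sf1: flow source, stroke at near end)
b3 stroke at J1  (Se1: effort source, stroke at far end)
b1 stroke at J1  (J1 flow already set via bond 0)
b2 stroke at J1  (1-jn J1 has f-setter on 0)

2  (C1, C2 all integral)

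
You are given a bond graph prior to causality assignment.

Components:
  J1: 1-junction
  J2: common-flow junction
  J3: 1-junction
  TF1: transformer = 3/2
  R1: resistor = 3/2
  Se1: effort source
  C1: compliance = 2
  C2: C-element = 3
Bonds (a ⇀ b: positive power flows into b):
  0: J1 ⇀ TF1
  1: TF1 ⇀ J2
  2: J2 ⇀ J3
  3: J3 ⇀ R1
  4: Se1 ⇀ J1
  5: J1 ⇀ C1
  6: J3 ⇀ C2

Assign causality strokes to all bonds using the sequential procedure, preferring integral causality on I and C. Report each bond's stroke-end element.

β0 stroke→TF1
β1 stroke→J2
β2 stroke→J3
β3 stroke→R1
β4 stroke→J1
β5 stroke→J1
β6 stroke→J3

bond 4 →J1  (Se1: effort source, stroke at far end)
bond 5 →J1  (prefer integral on C1)
bond 0 →TF1  (only one flow-in slot at J1)
bond 1 →J2  (TF TF1: opposite of bond 0)
bond 2 →J3  (closing 1-jn rule on J2)
bond 6 →J3  (C2 integral (e out))
bond 3 →R1  (only one flow-in slot at J3)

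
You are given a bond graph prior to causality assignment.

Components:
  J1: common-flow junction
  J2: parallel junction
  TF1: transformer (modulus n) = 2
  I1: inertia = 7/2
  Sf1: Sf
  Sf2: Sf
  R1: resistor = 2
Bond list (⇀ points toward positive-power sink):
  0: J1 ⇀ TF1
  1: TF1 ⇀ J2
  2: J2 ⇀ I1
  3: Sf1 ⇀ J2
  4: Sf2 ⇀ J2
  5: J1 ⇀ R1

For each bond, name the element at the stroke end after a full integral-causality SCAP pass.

b0 stroke→TF1
b1 stroke→J2
b2 stroke→I1
b3 stroke→Sf1
b4 stroke→Sf2
b5 stroke→J1

β3 stroke at Sf1  (source Sf1 imposes f)
β4 stroke at Sf2  (source Sf2 imposes f)
β2 stroke at I1  (I1: I, integral causality)
β1 stroke at J2  (closing 0-jn rule on J2)
β0 stroke at TF1  (TF TF1: opposite of bond 1)
β5 stroke at J1  (common-f at J1 fixed by 0)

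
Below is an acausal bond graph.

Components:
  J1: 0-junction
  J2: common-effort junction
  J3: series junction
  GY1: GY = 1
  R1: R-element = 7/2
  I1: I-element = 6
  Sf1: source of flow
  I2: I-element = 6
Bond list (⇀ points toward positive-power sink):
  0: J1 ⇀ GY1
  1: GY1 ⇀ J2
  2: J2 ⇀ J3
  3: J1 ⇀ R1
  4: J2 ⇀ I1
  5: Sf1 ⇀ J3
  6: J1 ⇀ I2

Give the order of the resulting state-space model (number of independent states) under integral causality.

2  (I1, I2 all integral)

bond 5 stroke at Sf1  (Sf1: flow source, stroke at near end)
bond 2 stroke at J3  (J3 flow already set via bond 5)
bond 4 stroke at I1  (prefer integral on I1)
bond 1 stroke at J2  (J2 needs exactly one e-in)
bond 0 stroke at J1  (GY GY1: same side as bond 1)
bond 3 stroke at R1  (J1 effort already set via bond 0)
bond 6 stroke at I2  (0-jn J1 has e-setter on 0)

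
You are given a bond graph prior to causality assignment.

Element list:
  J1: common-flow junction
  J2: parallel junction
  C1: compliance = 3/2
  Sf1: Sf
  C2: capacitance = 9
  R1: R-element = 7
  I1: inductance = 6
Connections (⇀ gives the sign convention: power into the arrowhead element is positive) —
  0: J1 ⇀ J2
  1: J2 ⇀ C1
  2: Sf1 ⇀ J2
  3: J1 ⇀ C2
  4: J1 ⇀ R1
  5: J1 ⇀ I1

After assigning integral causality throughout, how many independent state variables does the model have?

3  (C1, C2, I1 all integral)

β2 |Sf1  (Sf1: flow source, stroke at near end)
β1 |J2  (C1: C, integral causality)
β0 |J1  (common-e at J2 fixed by 1)
β3 |J1  (C2: C, integral causality)
β5 |I1  (I1: I, integral causality)
β4 |J1  (1-jn J1 has f-setter on 5)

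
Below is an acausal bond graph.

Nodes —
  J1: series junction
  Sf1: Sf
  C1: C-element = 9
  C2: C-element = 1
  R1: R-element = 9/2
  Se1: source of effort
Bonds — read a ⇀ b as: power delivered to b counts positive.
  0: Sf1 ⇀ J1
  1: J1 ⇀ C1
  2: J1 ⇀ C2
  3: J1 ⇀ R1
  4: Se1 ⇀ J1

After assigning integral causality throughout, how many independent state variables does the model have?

2  (C1, C2 all integral)

bond 0 →Sf1  (Sf1 fixes flow; stroke at Sf1)
bond 4 →J1  (Se1 fixes effort; stroke away)
bond 1 →J1  (J1: bond 0 brought flow, rest push out)
bond 2 →J1  (J1: bond 0 brought flow, rest push out)
bond 3 →J1  (J1 flow already set via bond 0)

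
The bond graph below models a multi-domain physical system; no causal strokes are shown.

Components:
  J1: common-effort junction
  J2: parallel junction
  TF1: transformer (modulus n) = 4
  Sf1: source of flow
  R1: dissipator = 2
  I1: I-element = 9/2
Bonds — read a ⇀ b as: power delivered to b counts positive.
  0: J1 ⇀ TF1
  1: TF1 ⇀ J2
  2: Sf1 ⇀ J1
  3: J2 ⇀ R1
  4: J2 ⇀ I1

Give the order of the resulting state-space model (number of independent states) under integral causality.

1  (I1 all integral)

β2 stroke at Sf1  (source Sf1 imposes f)
β0 stroke at J1  (J1 needs exactly one e-in)
β1 stroke at TF1  (TF TF1: opposite of bond 0)
β4 stroke at I1  (I1: I, integral causality)
β3 stroke at J2  (J2: last free bond brings effort in)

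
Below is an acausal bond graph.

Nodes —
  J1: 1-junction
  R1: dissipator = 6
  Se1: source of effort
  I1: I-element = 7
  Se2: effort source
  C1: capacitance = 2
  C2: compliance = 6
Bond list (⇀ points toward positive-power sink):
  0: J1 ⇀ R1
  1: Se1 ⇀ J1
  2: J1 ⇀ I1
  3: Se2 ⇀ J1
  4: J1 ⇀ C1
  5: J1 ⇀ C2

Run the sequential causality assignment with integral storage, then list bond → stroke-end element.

β1 stroke→J1  (Se1 (Se) sets effort on bond)
β3 stroke→J1  (Se2 fixes effort; stroke away)
β2 stroke→I1  (prefer integral on I1)
β0 stroke→J1  (common-f at J1 fixed by 2)
β4 stroke→J1  (J1: bond 2 brought flow, rest push out)
β5 stroke→J1  (J1: bond 2 brought flow, rest push out)

b0 →J1
b1 →J1
b2 →I1
b3 →J1
b4 →J1
b5 →J1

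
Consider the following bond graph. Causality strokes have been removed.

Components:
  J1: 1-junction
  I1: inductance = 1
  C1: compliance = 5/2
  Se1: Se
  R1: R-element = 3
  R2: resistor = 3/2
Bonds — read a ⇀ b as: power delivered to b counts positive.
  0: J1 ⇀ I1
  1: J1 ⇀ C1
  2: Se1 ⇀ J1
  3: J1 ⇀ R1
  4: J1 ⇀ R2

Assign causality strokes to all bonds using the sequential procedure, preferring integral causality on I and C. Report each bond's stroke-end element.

#0 |I1
#1 |J1
#2 |J1
#3 |J1
#4 |J1

β2 stroke at J1  (source Se1 imposes e)
β0 stroke at I1  (I1: I, integral causality)
β1 stroke at J1  (common-f at J1 fixed by 0)
β3 stroke at J1  (1-jn J1 has f-setter on 0)
β4 stroke at J1  (1-jn J1 has f-setter on 0)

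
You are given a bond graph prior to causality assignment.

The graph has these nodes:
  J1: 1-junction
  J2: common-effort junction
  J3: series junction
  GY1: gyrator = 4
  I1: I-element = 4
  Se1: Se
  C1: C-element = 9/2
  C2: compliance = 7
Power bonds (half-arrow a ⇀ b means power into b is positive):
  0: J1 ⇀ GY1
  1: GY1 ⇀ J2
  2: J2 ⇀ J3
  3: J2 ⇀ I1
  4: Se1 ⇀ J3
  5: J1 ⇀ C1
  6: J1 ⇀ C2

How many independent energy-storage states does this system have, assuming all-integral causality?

b4 |J3  (Se1: effort source, stroke at far end)
b2 |J2  (only one flow-in slot at J3)
b1 |GY1  (common-e at J2 fixed by 2)
b3 |I1  (J2: bond 2 brought effort, rest push out)
b0 |GY1  (GY GY1: same side as bond 1)
b5 |J1  (1-jn J1 has f-setter on 0)
b6 |J1  (common-f at J1 fixed by 0)

3  (C1, C2, I1 all integral)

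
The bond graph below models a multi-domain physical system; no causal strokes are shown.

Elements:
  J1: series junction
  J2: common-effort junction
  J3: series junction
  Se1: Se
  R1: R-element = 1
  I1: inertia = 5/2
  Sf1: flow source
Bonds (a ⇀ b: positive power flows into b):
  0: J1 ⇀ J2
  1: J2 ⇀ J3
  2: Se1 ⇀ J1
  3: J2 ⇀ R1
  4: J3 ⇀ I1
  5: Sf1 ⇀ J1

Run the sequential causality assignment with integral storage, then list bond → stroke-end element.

bond 0 →J1
bond 1 →J3
bond 2 →J1
bond 3 →J2
bond 4 →I1
bond 5 →Sf1

b2 stroke→J1  (Se1: effort source, stroke at far end)
b5 stroke→Sf1  (Sf1 (Sf) sets flow on bond)
b0 stroke→J1  (common-f at J1 fixed by 5)
b4 stroke→I1  (I1: I, integral causality)
b1 stroke→J3  (common-f at J3 fixed by 4)
b3 stroke→J2  (J2 needs exactly one e-in)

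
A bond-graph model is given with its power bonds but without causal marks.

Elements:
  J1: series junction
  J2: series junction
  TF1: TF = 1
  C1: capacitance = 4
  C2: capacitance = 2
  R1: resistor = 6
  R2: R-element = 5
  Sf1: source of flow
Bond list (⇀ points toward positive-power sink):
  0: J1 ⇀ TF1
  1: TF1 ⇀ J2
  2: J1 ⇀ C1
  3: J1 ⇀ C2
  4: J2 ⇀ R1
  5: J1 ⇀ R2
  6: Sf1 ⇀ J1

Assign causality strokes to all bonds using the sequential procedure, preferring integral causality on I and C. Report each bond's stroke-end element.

b0 →J1
b1 →TF1
b2 →J1
b3 →J1
b4 →J2
b5 →J1
b6 →Sf1

bond 6 →Sf1  (Sf1: flow source, stroke at near end)
bond 0 →J1  (J1 flow already set via bond 6)
bond 2 →J1  (J1 flow already set via bond 6)
bond 3 →J1  (1-jn J1 has f-setter on 6)
bond 5 →J1  (common-f at J1 fixed by 6)
bond 1 →TF1  (TF1: transformer flips bond 0)
bond 4 →J2  (common-f at J2 fixed by 1)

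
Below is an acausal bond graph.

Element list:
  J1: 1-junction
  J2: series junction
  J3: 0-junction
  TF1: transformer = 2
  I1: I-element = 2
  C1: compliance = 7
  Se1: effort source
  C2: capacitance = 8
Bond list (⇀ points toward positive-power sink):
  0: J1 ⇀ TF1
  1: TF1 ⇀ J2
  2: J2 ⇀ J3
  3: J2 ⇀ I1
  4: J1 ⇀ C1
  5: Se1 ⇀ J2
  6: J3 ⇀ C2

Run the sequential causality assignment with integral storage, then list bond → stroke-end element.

#0 stroke at TF1
#1 stroke at J2
#2 stroke at J2
#3 stroke at I1
#4 stroke at J1
#5 stroke at J2
#6 stroke at J3

bond 5 stroke at J2  (source Se1 imposes e)
bond 3 stroke at I1  (I1: I, integral causality)
bond 1 stroke at J2  (J2 flow already set via bond 3)
bond 2 stroke at J2  (J2 flow already set via bond 3)
bond 6 stroke at J3  (closing 0-jn rule on J3)
bond 0 stroke at TF1  (TF TF1: opposite of bond 1)
bond 4 stroke at J1  (1-jn J1 has f-setter on 0)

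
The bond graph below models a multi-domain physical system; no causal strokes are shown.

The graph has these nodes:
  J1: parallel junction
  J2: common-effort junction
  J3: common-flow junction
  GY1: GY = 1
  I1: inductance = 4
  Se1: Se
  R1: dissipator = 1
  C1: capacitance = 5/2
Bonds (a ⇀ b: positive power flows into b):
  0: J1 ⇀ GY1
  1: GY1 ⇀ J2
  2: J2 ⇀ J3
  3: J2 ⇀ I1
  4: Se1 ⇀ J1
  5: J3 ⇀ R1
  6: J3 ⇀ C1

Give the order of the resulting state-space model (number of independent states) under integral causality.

2  (C1, I1 all integral)

b4 stroke at J1  (Se1: effort source, stroke at far end)
b0 stroke at GY1  (J1: bond 4 brought effort, rest push out)
b1 stroke at GY1  (through GY1, causality inverts; strokes same side of GY1)
b3 stroke at I1  (I1 outputs flow p/I1)
b2 stroke at J2  (closing 0-jn rule on J2)
b5 stroke at J3  (common-f at J3 fixed by 2)
b6 stroke at J3  (J3: bond 2 brought flow, rest push out)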